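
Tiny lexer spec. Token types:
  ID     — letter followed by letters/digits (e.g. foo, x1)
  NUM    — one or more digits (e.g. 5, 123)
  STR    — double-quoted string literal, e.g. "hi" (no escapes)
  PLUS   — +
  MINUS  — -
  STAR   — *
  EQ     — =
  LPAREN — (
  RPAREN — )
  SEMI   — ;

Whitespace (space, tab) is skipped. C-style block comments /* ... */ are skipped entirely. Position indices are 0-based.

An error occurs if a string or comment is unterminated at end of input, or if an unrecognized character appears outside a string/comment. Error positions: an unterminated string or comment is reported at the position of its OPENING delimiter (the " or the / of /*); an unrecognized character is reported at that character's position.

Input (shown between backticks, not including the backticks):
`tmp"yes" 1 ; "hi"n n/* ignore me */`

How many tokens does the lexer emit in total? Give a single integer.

pos=0: emit ID 'tmp' (now at pos=3)
pos=3: enter STRING mode
pos=3: emit STR "yes" (now at pos=8)
pos=9: emit NUM '1' (now at pos=10)
pos=11: emit SEMI ';'
pos=13: enter STRING mode
pos=13: emit STR "hi" (now at pos=17)
pos=17: emit ID 'n' (now at pos=18)
pos=19: emit ID 'n' (now at pos=20)
pos=20: enter COMMENT mode (saw '/*')
exit COMMENT mode (now at pos=35)
DONE. 7 tokens: [ID, STR, NUM, SEMI, STR, ID, ID]

Answer: 7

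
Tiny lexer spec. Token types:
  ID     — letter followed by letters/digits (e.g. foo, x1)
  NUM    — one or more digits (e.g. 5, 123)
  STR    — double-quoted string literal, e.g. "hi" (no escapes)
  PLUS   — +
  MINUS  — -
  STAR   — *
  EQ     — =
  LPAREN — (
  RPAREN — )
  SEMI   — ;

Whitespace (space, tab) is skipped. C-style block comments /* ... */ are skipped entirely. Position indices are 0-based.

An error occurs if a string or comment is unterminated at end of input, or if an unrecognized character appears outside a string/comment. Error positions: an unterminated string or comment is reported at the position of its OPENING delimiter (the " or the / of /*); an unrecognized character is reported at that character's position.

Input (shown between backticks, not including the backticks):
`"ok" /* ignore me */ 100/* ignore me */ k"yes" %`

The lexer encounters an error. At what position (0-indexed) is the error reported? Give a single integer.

Answer: 47

Derivation:
pos=0: enter STRING mode
pos=0: emit STR "ok" (now at pos=4)
pos=5: enter COMMENT mode (saw '/*')
exit COMMENT mode (now at pos=20)
pos=21: emit NUM '100' (now at pos=24)
pos=24: enter COMMENT mode (saw '/*')
exit COMMENT mode (now at pos=39)
pos=40: emit ID 'k' (now at pos=41)
pos=41: enter STRING mode
pos=41: emit STR "yes" (now at pos=46)
pos=47: ERROR — unrecognized char '%'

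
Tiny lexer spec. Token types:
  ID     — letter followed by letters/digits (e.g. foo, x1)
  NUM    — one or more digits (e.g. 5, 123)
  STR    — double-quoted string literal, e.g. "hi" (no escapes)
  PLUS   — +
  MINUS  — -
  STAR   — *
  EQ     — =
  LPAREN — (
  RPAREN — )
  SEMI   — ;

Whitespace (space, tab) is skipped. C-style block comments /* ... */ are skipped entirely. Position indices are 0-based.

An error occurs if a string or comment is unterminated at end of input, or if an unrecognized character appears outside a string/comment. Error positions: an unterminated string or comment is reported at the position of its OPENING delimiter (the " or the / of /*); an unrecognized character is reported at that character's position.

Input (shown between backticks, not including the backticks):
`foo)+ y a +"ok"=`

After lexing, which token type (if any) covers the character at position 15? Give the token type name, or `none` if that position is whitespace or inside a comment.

pos=0: emit ID 'foo' (now at pos=3)
pos=3: emit RPAREN ')'
pos=4: emit PLUS '+'
pos=6: emit ID 'y' (now at pos=7)
pos=8: emit ID 'a' (now at pos=9)
pos=10: emit PLUS '+'
pos=11: enter STRING mode
pos=11: emit STR "ok" (now at pos=15)
pos=15: emit EQ '='
DONE. 8 tokens: [ID, RPAREN, PLUS, ID, ID, PLUS, STR, EQ]
Position 15: char is '=' -> EQ

Answer: EQ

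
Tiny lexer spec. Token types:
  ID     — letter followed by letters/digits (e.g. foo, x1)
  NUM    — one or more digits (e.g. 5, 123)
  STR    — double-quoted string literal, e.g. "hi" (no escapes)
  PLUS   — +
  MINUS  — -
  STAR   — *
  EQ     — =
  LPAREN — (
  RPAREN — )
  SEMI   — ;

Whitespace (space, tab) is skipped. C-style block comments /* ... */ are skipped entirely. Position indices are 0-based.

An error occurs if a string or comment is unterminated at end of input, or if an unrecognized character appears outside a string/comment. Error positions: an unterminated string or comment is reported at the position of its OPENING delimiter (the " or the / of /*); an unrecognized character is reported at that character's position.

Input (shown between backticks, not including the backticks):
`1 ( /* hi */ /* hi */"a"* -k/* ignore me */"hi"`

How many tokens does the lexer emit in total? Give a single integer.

pos=0: emit NUM '1' (now at pos=1)
pos=2: emit LPAREN '('
pos=4: enter COMMENT mode (saw '/*')
exit COMMENT mode (now at pos=12)
pos=13: enter COMMENT mode (saw '/*')
exit COMMENT mode (now at pos=21)
pos=21: enter STRING mode
pos=21: emit STR "a" (now at pos=24)
pos=24: emit STAR '*'
pos=26: emit MINUS '-'
pos=27: emit ID 'k' (now at pos=28)
pos=28: enter COMMENT mode (saw '/*')
exit COMMENT mode (now at pos=43)
pos=43: enter STRING mode
pos=43: emit STR "hi" (now at pos=47)
DONE. 7 tokens: [NUM, LPAREN, STR, STAR, MINUS, ID, STR]

Answer: 7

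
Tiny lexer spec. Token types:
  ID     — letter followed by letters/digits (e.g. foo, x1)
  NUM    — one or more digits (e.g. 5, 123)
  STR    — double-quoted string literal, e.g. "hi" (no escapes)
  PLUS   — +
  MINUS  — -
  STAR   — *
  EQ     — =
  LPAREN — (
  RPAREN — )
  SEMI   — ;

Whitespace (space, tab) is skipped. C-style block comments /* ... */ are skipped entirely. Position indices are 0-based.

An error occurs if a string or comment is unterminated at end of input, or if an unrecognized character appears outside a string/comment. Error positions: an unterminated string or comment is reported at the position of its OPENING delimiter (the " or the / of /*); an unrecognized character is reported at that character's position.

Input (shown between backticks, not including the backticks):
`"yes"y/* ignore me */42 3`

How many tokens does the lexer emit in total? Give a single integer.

pos=0: enter STRING mode
pos=0: emit STR "yes" (now at pos=5)
pos=5: emit ID 'y' (now at pos=6)
pos=6: enter COMMENT mode (saw '/*')
exit COMMENT mode (now at pos=21)
pos=21: emit NUM '42' (now at pos=23)
pos=24: emit NUM '3' (now at pos=25)
DONE. 4 tokens: [STR, ID, NUM, NUM]

Answer: 4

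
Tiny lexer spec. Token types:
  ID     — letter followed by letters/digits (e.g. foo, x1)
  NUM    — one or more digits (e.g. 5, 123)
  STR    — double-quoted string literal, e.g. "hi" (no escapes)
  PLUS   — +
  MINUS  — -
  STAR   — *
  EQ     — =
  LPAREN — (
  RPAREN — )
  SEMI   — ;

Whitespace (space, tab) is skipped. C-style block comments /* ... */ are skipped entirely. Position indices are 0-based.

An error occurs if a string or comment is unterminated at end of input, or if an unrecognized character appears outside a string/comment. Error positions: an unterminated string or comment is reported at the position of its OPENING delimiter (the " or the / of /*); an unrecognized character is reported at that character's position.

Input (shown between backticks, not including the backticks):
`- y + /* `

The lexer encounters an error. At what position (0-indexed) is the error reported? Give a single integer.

Answer: 6

Derivation:
pos=0: emit MINUS '-'
pos=2: emit ID 'y' (now at pos=3)
pos=4: emit PLUS '+'
pos=6: enter COMMENT mode (saw '/*')
pos=6: ERROR — unterminated comment (reached EOF)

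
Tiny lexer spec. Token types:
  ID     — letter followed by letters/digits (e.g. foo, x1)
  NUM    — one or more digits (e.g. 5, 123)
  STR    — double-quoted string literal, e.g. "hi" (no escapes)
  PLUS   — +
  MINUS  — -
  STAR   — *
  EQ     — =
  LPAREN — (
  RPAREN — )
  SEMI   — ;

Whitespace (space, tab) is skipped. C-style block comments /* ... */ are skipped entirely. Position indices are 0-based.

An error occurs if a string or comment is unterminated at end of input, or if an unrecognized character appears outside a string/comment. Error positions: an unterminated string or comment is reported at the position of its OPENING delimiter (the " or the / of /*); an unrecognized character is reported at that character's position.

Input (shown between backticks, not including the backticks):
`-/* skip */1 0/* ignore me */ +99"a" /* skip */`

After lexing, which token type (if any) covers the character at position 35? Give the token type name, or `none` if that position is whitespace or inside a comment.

pos=0: emit MINUS '-'
pos=1: enter COMMENT mode (saw '/*')
exit COMMENT mode (now at pos=11)
pos=11: emit NUM '1' (now at pos=12)
pos=13: emit NUM '0' (now at pos=14)
pos=14: enter COMMENT mode (saw '/*')
exit COMMENT mode (now at pos=29)
pos=30: emit PLUS '+'
pos=31: emit NUM '99' (now at pos=33)
pos=33: enter STRING mode
pos=33: emit STR "a" (now at pos=36)
pos=37: enter COMMENT mode (saw '/*')
exit COMMENT mode (now at pos=47)
DONE. 6 tokens: [MINUS, NUM, NUM, PLUS, NUM, STR]
Position 35: char is '"' -> STR

Answer: STR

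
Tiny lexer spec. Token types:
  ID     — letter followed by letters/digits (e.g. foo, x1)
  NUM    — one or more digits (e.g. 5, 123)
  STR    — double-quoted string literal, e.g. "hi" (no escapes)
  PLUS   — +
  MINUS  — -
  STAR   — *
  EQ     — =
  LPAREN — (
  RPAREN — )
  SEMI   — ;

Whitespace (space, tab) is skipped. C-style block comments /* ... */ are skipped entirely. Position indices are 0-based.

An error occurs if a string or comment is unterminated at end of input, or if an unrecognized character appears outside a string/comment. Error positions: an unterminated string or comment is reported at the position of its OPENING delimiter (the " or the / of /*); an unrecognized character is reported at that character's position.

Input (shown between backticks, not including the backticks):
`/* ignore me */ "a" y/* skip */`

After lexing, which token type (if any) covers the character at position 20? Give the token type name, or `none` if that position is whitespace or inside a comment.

Answer: ID

Derivation:
pos=0: enter COMMENT mode (saw '/*')
exit COMMENT mode (now at pos=15)
pos=16: enter STRING mode
pos=16: emit STR "a" (now at pos=19)
pos=20: emit ID 'y' (now at pos=21)
pos=21: enter COMMENT mode (saw '/*')
exit COMMENT mode (now at pos=31)
DONE. 2 tokens: [STR, ID]
Position 20: char is 'y' -> ID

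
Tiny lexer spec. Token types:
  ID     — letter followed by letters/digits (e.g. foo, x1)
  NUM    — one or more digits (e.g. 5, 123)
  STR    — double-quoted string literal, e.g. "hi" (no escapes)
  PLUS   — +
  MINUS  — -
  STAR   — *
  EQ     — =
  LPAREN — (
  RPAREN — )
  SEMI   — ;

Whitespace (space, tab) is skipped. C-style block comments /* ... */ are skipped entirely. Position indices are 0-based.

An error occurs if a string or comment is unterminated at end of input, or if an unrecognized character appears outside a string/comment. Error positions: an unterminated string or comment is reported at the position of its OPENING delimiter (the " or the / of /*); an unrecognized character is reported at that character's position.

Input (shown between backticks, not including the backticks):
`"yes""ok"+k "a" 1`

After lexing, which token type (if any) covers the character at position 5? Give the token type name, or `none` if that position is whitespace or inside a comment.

Answer: STR

Derivation:
pos=0: enter STRING mode
pos=0: emit STR "yes" (now at pos=5)
pos=5: enter STRING mode
pos=5: emit STR "ok" (now at pos=9)
pos=9: emit PLUS '+'
pos=10: emit ID 'k' (now at pos=11)
pos=12: enter STRING mode
pos=12: emit STR "a" (now at pos=15)
pos=16: emit NUM '1' (now at pos=17)
DONE. 6 tokens: [STR, STR, PLUS, ID, STR, NUM]
Position 5: char is '"' -> STR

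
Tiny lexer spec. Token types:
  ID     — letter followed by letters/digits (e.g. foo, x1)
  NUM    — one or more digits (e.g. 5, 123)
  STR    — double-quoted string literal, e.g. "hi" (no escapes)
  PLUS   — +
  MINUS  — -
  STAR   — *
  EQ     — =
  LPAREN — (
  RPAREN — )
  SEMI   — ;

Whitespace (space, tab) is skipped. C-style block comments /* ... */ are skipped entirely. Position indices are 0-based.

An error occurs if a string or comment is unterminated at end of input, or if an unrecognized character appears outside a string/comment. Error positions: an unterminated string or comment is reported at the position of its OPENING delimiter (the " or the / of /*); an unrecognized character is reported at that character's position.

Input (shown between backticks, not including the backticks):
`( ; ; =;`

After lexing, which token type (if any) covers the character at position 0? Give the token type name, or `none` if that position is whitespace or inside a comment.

pos=0: emit LPAREN '('
pos=2: emit SEMI ';'
pos=4: emit SEMI ';'
pos=6: emit EQ '='
pos=7: emit SEMI ';'
DONE. 5 tokens: [LPAREN, SEMI, SEMI, EQ, SEMI]
Position 0: char is '(' -> LPAREN

Answer: LPAREN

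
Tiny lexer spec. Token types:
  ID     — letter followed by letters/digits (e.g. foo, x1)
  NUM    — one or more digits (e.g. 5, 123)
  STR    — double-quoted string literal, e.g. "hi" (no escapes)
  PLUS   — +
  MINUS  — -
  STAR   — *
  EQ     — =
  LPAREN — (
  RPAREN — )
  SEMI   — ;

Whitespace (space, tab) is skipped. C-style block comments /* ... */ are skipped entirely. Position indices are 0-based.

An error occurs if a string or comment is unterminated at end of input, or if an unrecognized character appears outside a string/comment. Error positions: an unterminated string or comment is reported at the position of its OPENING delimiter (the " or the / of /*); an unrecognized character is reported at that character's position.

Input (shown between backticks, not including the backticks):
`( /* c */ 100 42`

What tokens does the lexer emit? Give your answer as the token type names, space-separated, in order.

pos=0: emit LPAREN '('
pos=2: enter COMMENT mode (saw '/*')
exit COMMENT mode (now at pos=9)
pos=10: emit NUM '100' (now at pos=13)
pos=14: emit NUM '42' (now at pos=16)
DONE. 3 tokens: [LPAREN, NUM, NUM]

Answer: LPAREN NUM NUM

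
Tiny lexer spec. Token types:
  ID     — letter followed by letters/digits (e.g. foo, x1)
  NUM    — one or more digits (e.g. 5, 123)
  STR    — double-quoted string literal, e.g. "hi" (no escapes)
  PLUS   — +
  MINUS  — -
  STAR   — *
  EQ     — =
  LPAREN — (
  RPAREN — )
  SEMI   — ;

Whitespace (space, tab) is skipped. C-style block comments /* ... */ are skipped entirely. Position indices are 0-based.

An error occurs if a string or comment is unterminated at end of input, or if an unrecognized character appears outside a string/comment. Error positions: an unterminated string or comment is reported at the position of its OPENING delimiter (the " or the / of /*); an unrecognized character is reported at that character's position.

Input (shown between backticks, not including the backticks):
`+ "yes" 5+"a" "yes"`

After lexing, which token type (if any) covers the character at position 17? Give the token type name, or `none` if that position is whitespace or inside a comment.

pos=0: emit PLUS '+'
pos=2: enter STRING mode
pos=2: emit STR "yes" (now at pos=7)
pos=8: emit NUM '5' (now at pos=9)
pos=9: emit PLUS '+'
pos=10: enter STRING mode
pos=10: emit STR "a" (now at pos=13)
pos=14: enter STRING mode
pos=14: emit STR "yes" (now at pos=19)
DONE. 6 tokens: [PLUS, STR, NUM, PLUS, STR, STR]
Position 17: char is 's' -> STR

Answer: STR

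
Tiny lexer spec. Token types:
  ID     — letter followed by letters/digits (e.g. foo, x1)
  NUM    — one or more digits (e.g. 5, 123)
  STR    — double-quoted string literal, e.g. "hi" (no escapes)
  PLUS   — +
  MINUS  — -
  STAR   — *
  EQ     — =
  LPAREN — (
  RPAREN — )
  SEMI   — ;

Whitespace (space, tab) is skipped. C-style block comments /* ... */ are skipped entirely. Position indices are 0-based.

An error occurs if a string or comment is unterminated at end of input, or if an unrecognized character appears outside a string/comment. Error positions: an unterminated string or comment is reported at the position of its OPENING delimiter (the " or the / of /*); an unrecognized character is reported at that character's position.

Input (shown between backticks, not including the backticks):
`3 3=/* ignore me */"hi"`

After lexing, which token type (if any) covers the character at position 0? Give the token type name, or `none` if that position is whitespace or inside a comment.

pos=0: emit NUM '3' (now at pos=1)
pos=2: emit NUM '3' (now at pos=3)
pos=3: emit EQ '='
pos=4: enter COMMENT mode (saw '/*')
exit COMMENT mode (now at pos=19)
pos=19: enter STRING mode
pos=19: emit STR "hi" (now at pos=23)
DONE. 4 tokens: [NUM, NUM, EQ, STR]
Position 0: char is '3' -> NUM

Answer: NUM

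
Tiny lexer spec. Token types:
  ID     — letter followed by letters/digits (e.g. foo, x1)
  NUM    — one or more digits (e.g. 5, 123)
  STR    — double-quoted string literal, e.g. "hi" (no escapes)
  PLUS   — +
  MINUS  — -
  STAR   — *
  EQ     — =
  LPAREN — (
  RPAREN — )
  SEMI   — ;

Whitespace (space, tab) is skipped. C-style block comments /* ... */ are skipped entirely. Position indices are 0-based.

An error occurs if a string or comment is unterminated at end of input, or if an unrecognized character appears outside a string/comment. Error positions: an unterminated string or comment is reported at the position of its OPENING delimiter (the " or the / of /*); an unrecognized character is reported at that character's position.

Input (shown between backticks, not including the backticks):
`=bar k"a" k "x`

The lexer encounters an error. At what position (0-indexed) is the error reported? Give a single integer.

pos=0: emit EQ '='
pos=1: emit ID 'bar' (now at pos=4)
pos=5: emit ID 'k' (now at pos=6)
pos=6: enter STRING mode
pos=6: emit STR "a" (now at pos=9)
pos=10: emit ID 'k' (now at pos=11)
pos=12: enter STRING mode
pos=12: ERROR — unterminated string

Answer: 12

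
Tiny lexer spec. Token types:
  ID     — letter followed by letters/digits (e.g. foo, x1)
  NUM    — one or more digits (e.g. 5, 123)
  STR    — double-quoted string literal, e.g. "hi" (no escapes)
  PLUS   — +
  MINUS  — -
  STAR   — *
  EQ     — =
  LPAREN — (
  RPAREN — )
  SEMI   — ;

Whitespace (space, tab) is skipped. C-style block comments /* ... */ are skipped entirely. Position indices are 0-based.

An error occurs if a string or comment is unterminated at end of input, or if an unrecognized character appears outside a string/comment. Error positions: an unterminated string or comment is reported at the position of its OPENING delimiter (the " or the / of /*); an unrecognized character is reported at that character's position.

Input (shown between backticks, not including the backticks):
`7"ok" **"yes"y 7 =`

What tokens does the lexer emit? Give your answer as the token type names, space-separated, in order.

Answer: NUM STR STAR STAR STR ID NUM EQ

Derivation:
pos=0: emit NUM '7' (now at pos=1)
pos=1: enter STRING mode
pos=1: emit STR "ok" (now at pos=5)
pos=6: emit STAR '*'
pos=7: emit STAR '*'
pos=8: enter STRING mode
pos=8: emit STR "yes" (now at pos=13)
pos=13: emit ID 'y' (now at pos=14)
pos=15: emit NUM '7' (now at pos=16)
pos=17: emit EQ '='
DONE. 8 tokens: [NUM, STR, STAR, STAR, STR, ID, NUM, EQ]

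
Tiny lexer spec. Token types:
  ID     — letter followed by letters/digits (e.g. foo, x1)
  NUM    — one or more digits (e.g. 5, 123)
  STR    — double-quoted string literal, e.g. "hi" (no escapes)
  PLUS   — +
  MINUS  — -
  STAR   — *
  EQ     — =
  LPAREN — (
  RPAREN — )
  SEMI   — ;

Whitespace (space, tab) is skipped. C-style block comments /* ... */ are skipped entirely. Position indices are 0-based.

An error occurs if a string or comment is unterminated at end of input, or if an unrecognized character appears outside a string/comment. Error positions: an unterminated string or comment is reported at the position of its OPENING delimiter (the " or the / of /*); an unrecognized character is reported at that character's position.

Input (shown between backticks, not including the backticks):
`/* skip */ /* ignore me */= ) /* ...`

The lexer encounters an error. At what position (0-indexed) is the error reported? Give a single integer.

Answer: 30

Derivation:
pos=0: enter COMMENT mode (saw '/*')
exit COMMENT mode (now at pos=10)
pos=11: enter COMMENT mode (saw '/*')
exit COMMENT mode (now at pos=26)
pos=26: emit EQ '='
pos=28: emit RPAREN ')'
pos=30: enter COMMENT mode (saw '/*')
pos=30: ERROR — unterminated comment (reached EOF)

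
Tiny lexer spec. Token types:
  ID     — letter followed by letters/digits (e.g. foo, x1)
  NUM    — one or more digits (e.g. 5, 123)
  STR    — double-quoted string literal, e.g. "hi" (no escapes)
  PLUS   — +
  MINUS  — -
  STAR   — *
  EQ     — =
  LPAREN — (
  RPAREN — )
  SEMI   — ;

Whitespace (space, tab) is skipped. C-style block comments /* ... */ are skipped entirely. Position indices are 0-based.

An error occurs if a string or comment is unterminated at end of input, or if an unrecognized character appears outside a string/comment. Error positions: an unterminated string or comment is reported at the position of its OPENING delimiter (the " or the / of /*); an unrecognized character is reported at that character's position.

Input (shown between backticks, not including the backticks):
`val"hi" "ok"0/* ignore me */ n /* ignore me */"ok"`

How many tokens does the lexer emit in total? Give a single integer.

pos=0: emit ID 'val' (now at pos=3)
pos=3: enter STRING mode
pos=3: emit STR "hi" (now at pos=7)
pos=8: enter STRING mode
pos=8: emit STR "ok" (now at pos=12)
pos=12: emit NUM '0' (now at pos=13)
pos=13: enter COMMENT mode (saw '/*')
exit COMMENT mode (now at pos=28)
pos=29: emit ID 'n' (now at pos=30)
pos=31: enter COMMENT mode (saw '/*')
exit COMMENT mode (now at pos=46)
pos=46: enter STRING mode
pos=46: emit STR "ok" (now at pos=50)
DONE. 6 tokens: [ID, STR, STR, NUM, ID, STR]

Answer: 6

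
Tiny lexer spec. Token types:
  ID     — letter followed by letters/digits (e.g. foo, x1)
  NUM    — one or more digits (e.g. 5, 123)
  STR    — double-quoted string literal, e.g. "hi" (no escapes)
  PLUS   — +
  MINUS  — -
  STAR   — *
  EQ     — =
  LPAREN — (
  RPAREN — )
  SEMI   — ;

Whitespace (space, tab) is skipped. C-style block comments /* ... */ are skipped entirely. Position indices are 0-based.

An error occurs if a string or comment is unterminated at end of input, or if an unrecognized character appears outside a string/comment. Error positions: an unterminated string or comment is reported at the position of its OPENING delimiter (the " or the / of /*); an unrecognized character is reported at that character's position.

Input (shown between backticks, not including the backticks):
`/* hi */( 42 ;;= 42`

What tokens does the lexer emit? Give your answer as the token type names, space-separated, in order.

pos=0: enter COMMENT mode (saw '/*')
exit COMMENT mode (now at pos=8)
pos=8: emit LPAREN '('
pos=10: emit NUM '42' (now at pos=12)
pos=13: emit SEMI ';'
pos=14: emit SEMI ';'
pos=15: emit EQ '='
pos=17: emit NUM '42' (now at pos=19)
DONE. 6 tokens: [LPAREN, NUM, SEMI, SEMI, EQ, NUM]

Answer: LPAREN NUM SEMI SEMI EQ NUM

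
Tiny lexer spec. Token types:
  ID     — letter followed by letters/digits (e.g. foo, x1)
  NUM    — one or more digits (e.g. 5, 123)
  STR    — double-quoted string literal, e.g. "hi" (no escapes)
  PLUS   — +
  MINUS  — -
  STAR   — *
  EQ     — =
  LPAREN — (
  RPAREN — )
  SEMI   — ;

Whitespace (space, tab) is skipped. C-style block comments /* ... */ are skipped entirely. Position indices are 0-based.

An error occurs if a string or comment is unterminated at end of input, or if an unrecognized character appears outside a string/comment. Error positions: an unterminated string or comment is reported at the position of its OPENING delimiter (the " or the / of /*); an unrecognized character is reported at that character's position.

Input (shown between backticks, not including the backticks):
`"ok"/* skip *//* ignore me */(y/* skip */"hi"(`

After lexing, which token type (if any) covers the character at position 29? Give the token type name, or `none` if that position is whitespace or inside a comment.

Answer: LPAREN

Derivation:
pos=0: enter STRING mode
pos=0: emit STR "ok" (now at pos=4)
pos=4: enter COMMENT mode (saw '/*')
exit COMMENT mode (now at pos=14)
pos=14: enter COMMENT mode (saw '/*')
exit COMMENT mode (now at pos=29)
pos=29: emit LPAREN '('
pos=30: emit ID 'y' (now at pos=31)
pos=31: enter COMMENT mode (saw '/*')
exit COMMENT mode (now at pos=41)
pos=41: enter STRING mode
pos=41: emit STR "hi" (now at pos=45)
pos=45: emit LPAREN '('
DONE. 5 tokens: [STR, LPAREN, ID, STR, LPAREN]
Position 29: char is '(' -> LPAREN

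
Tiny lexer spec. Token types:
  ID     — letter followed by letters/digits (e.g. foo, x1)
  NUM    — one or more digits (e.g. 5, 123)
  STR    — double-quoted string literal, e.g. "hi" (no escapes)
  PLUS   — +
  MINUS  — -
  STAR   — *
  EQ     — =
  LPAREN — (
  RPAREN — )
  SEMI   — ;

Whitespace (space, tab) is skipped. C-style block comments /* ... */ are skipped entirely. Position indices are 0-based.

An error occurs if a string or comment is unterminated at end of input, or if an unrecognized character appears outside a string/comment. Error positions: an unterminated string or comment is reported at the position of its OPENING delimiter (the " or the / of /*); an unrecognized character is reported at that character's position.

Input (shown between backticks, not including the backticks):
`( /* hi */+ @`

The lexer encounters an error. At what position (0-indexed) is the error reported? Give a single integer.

Answer: 12

Derivation:
pos=0: emit LPAREN '('
pos=2: enter COMMENT mode (saw '/*')
exit COMMENT mode (now at pos=10)
pos=10: emit PLUS '+'
pos=12: ERROR — unrecognized char '@'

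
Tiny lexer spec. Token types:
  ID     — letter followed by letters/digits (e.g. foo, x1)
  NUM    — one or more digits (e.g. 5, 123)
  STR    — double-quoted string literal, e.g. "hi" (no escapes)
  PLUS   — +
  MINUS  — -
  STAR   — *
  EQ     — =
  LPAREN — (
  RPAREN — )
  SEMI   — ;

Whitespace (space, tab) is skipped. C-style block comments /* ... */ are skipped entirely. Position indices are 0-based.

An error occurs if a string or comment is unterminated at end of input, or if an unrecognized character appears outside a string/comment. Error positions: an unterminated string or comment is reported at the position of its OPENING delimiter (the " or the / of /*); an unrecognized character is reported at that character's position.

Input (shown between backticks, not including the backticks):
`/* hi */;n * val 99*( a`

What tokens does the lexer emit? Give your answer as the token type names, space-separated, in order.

Answer: SEMI ID STAR ID NUM STAR LPAREN ID

Derivation:
pos=0: enter COMMENT mode (saw '/*')
exit COMMENT mode (now at pos=8)
pos=8: emit SEMI ';'
pos=9: emit ID 'n' (now at pos=10)
pos=11: emit STAR '*'
pos=13: emit ID 'val' (now at pos=16)
pos=17: emit NUM '99' (now at pos=19)
pos=19: emit STAR '*'
pos=20: emit LPAREN '('
pos=22: emit ID 'a' (now at pos=23)
DONE. 8 tokens: [SEMI, ID, STAR, ID, NUM, STAR, LPAREN, ID]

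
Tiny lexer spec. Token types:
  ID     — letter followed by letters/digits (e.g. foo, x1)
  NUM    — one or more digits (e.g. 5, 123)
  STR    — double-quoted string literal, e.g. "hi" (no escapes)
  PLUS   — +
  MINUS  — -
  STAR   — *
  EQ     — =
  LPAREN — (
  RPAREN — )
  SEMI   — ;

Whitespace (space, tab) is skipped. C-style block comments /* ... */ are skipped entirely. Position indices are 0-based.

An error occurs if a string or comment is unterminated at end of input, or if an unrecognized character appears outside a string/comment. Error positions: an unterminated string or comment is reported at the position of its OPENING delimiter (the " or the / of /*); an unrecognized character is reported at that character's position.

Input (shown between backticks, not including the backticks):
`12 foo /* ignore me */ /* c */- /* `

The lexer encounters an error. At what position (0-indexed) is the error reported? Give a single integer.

Answer: 32

Derivation:
pos=0: emit NUM '12' (now at pos=2)
pos=3: emit ID 'foo' (now at pos=6)
pos=7: enter COMMENT mode (saw '/*')
exit COMMENT mode (now at pos=22)
pos=23: enter COMMENT mode (saw '/*')
exit COMMENT mode (now at pos=30)
pos=30: emit MINUS '-'
pos=32: enter COMMENT mode (saw '/*')
pos=32: ERROR — unterminated comment (reached EOF)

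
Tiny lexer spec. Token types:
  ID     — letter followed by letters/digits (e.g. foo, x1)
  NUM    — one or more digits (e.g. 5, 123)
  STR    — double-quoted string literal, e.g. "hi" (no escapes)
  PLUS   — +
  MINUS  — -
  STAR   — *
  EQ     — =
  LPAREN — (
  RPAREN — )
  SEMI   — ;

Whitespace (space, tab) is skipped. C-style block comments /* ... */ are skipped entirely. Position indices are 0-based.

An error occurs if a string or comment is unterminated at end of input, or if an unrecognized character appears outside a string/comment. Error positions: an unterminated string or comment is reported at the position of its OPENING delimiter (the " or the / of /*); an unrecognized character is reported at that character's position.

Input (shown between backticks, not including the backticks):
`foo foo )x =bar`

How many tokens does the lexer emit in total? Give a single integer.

Answer: 6

Derivation:
pos=0: emit ID 'foo' (now at pos=3)
pos=4: emit ID 'foo' (now at pos=7)
pos=8: emit RPAREN ')'
pos=9: emit ID 'x' (now at pos=10)
pos=11: emit EQ '='
pos=12: emit ID 'bar' (now at pos=15)
DONE. 6 tokens: [ID, ID, RPAREN, ID, EQ, ID]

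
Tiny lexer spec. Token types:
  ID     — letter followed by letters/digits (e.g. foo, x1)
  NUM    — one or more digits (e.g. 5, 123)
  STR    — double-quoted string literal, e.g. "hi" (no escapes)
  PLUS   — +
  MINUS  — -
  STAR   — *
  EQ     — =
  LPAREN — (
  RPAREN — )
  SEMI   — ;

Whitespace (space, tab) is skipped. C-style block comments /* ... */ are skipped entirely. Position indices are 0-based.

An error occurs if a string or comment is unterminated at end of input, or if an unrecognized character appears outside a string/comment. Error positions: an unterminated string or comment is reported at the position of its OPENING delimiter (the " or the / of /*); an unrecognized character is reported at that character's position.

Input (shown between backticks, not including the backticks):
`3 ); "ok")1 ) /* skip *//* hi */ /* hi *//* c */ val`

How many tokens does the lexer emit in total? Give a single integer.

pos=0: emit NUM '3' (now at pos=1)
pos=2: emit RPAREN ')'
pos=3: emit SEMI ';'
pos=5: enter STRING mode
pos=5: emit STR "ok" (now at pos=9)
pos=9: emit RPAREN ')'
pos=10: emit NUM '1' (now at pos=11)
pos=12: emit RPAREN ')'
pos=14: enter COMMENT mode (saw '/*')
exit COMMENT mode (now at pos=24)
pos=24: enter COMMENT mode (saw '/*')
exit COMMENT mode (now at pos=32)
pos=33: enter COMMENT mode (saw '/*')
exit COMMENT mode (now at pos=41)
pos=41: enter COMMENT mode (saw '/*')
exit COMMENT mode (now at pos=48)
pos=49: emit ID 'val' (now at pos=52)
DONE. 8 tokens: [NUM, RPAREN, SEMI, STR, RPAREN, NUM, RPAREN, ID]

Answer: 8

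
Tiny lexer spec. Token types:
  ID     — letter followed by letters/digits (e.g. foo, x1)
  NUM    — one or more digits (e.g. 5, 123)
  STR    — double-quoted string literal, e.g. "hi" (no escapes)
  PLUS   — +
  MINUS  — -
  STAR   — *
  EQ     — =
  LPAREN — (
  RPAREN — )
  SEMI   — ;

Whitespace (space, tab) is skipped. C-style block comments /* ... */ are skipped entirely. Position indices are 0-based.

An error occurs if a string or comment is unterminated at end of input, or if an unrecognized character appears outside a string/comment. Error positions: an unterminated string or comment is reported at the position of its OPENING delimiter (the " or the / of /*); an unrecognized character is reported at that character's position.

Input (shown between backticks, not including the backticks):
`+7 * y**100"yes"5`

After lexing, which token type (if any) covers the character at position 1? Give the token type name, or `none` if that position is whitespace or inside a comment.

Answer: NUM

Derivation:
pos=0: emit PLUS '+'
pos=1: emit NUM '7' (now at pos=2)
pos=3: emit STAR '*'
pos=5: emit ID 'y' (now at pos=6)
pos=6: emit STAR '*'
pos=7: emit STAR '*'
pos=8: emit NUM '100' (now at pos=11)
pos=11: enter STRING mode
pos=11: emit STR "yes" (now at pos=16)
pos=16: emit NUM '5' (now at pos=17)
DONE. 9 tokens: [PLUS, NUM, STAR, ID, STAR, STAR, NUM, STR, NUM]
Position 1: char is '7' -> NUM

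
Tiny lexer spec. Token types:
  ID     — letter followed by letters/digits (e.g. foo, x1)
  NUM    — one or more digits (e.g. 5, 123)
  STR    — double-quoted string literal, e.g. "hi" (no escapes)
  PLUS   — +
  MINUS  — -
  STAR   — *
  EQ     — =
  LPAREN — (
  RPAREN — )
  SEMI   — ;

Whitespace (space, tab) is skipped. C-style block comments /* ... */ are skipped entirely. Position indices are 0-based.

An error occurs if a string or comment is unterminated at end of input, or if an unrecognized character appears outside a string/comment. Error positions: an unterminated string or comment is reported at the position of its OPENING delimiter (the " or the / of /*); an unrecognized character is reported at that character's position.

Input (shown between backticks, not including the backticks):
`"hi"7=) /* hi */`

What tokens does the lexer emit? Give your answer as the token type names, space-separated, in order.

pos=0: enter STRING mode
pos=0: emit STR "hi" (now at pos=4)
pos=4: emit NUM '7' (now at pos=5)
pos=5: emit EQ '='
pos=6: emit RPAREN ')'
pos=8: enter COMMENT mode (saw '/*')
exit COMMENT mode (now at pos=16)
DONE. 4 tokens: [STR, NUM, EQ, RPAREN]

Answer: STR NUM EQ RPAREN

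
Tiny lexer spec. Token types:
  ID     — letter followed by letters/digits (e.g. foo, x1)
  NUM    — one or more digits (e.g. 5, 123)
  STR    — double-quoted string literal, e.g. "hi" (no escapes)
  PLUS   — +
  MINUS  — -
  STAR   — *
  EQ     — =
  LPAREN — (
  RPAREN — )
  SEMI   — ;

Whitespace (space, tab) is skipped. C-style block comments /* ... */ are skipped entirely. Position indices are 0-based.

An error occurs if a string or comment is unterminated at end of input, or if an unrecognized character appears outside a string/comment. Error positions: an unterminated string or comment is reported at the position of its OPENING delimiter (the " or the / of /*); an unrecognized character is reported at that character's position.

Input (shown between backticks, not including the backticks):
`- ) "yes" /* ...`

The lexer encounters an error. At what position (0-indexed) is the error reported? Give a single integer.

Answer: 10

Derivation:
pos=0: emit MINUS '-'
pos=2: emit RPAREN ')'
pos=4: enter STRING mode
pos=4: emit STR "yes" (now at pos=9)
pos=10: enter COMMENT mode (saw '/*')
pos=10: ERROR — unterminated comment (reached EOF)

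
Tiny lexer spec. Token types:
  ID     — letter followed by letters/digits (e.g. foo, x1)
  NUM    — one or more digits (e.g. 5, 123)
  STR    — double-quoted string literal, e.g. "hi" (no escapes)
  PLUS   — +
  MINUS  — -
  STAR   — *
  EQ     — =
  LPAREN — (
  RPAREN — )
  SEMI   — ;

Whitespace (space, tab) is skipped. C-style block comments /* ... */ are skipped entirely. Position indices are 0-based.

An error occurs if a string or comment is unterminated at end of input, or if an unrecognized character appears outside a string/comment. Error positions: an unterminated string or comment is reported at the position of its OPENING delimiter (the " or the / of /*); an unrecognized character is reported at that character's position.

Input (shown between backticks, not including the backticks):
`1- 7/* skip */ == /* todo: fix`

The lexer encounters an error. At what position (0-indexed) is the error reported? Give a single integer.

pos=0: emit NUM '1' (now at pos=1)
pos=1: emit MINUS '-'
pos=3: emit NUM '7' (now at pos=4)
pos=4: enter COMMENT mode (saw '/*')
exit COMMENT mode (now at pos=14)
pos=15: emit EQ '='
pos=16: emit EQ '='
pos=18: enter COMMENT mode (saw '/*')
pos=18: ERROR — unterminated comment (reached EOF)

Answer: 18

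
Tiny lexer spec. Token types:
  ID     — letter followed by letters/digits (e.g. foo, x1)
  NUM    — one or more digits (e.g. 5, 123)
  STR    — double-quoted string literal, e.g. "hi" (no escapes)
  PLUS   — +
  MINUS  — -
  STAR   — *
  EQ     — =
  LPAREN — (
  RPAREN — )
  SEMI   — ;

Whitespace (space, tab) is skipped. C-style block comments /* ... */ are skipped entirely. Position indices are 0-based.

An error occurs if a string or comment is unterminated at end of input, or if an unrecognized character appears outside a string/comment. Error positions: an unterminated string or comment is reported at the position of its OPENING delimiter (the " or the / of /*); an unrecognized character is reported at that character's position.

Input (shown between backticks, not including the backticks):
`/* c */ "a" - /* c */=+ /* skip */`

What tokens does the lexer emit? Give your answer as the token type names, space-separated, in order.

pos=0: enter COMMENT mode (saw '/*')
exit COMMENT mode (now at pos=7)
pos=8: enter STRING mode
pos=8: emit STR "a" (now at pos=11)
pos=12: emit MINUS '-'
pos=14: enter COMMENT mode (saw '/*')
exit COMMENT mode (now at pos=21)
pos=21: emit EQ '='
pos=22: emit PLUS '+'
pos=24: enter COMMENT mode (saw '/*')
exit COMMENT mode (now at pos=34)
DONE. 4 tokens: [STR, MINUS, EQ, PLUS]

Answer: STR MINUS EQ PLUS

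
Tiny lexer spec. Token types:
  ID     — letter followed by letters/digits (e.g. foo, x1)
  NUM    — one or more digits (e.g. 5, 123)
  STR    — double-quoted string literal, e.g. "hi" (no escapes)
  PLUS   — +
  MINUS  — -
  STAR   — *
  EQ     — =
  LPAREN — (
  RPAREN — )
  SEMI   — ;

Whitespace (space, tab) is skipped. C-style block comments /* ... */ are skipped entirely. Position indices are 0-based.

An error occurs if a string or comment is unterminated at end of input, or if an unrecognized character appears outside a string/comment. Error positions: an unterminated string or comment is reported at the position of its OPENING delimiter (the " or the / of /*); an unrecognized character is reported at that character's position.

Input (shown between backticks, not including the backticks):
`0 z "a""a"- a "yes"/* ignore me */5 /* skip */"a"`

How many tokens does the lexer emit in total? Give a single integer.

Answer: 9

Derivation:
pos=0: emit NUM '0' (now at pos=1)
pos=2: emit ID 'z' (now at pos=3)
pos=4: enter STRING mode
pos=4: emit STR "a" (now at pos=7)
pos=7: enter STRING mode
pos=7: emit STR "a" (now at pos=10)
pos=10: emit MINUS '-'
pos=12: emit ID 'a' (now at pos=13)
pos=14: enter STRING mode
pos=14: emit STR "yes" (now at pos=19)
pos=19: enter COMMENT mode (saw '/*')
exit COMMENT mode (now at pos=34)
pos=34: emit NUM '5' (now at pos=35)
pos=36: enter COMMENT mode (saw '/*')
exit COMMENT mode (now at pos=46)
pos=46: enter STRING mode
pos=46: emit STR "a" (now at pos=49)
DONE. 9 tokens: [NUM, ID, STR, STR, MINUS, ID, STR, NUM, STR]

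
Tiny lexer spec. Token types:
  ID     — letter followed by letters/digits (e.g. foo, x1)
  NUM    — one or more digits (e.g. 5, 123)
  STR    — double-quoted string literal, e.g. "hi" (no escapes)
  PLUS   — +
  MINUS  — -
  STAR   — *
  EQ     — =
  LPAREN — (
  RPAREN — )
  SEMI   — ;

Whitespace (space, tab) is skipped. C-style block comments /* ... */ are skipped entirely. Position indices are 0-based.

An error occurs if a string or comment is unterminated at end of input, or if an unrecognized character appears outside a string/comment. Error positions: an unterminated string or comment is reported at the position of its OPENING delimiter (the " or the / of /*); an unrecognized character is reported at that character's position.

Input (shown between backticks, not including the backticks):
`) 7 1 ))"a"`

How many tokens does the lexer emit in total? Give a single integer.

Answer: 6

Derivation:
pos=0: emit RPAREN ')'
pos=2: emit NUM '7' (now at pos=3)
pos=4: emit NUM '1' (now at pos=5)
pos=6: emit RPAREN ')'
pos=7: emit RPAREN ')'
pos=8: enter STRING mode
pos=8: emit STR "a" (now at pos=11)
DONE. 6 tokens: [RPAREN, NUM, NUM, RPAREN, RPAREN, STR]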